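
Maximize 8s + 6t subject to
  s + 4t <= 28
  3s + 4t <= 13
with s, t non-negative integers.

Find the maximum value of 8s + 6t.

32

(s,t)=(4,0) is feasible, giving 32.
(s,t)=(3,1) is feasible, giving 30.
The best lattice point is (4,0), giving 32.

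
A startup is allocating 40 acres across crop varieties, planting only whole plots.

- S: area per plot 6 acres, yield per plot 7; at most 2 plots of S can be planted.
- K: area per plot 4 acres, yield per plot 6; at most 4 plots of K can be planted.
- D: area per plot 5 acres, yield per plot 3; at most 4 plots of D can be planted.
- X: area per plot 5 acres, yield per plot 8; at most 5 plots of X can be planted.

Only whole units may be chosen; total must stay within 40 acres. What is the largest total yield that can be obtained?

59

This is a bounded integer knapsack.
Take 1×S, 2×K, and 5×X: area 39 ≤ 40, yield 1·7 + 2·6 + 5·8 = 59.
X has the best ratio (8/5) and is taken to its limit of 5; remaining capacity is filled optimally with the others.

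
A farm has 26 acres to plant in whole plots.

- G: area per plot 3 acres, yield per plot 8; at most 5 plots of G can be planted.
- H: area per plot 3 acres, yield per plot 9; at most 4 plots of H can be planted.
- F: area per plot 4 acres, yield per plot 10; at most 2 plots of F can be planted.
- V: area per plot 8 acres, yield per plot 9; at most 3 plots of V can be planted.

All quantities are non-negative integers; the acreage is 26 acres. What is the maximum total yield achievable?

72

This is a bounded integer knapsack.
H has the best ratio (9/3); taking only H gives at most 4×9 = 36 (stopped by the supply cap of 4).
Mixing does better — 2×G, 4×H, and 2×F: area 26 ≤ 26, yield 2·8 + 4·9 + 2·10 = 72.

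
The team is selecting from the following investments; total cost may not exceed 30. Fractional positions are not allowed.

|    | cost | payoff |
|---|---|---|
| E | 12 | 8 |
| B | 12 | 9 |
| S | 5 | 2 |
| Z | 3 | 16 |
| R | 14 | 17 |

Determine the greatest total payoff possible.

This is a 0-1 knapsack instance.
Take B, Z, and R: cost 12 + 3 + 14 = 29 ≤ 30, payoff 9 + 16 + 17 = 42.
No other feasible combination does better.

42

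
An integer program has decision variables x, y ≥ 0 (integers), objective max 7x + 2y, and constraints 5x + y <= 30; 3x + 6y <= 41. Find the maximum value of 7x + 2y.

The continuous relaxation peaks at (5.15, 4.26) with value 44.56; rounding to a feasible lattice point costs some objective.
(x,y)=(5,4): 5·5+1·4=29≤30, 3·5+6·4=39≤41, objective 43.
(x,y)=(5,3): 5·5+1·3=28≤30, 3·5+6·3=33≤41, objective 41.
(x,y)=(4,4): 5·4+1·4=24≤30, 3·4+6·4=36≤41, objective 36.
The best lattice point is (5,4), giving 43.

43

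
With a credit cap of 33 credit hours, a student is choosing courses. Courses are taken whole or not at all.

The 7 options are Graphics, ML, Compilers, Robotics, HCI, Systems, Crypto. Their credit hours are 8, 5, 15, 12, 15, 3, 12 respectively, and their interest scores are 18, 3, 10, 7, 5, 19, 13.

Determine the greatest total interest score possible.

Graphics + Systems + Crypto: credit hours 8 + 3 + 12 = 23 ≤ 33, interest score 18 + 19 + 13 = 50.
Graphics + ML + Compilers + Systems: credit hours 8 + 5 + 15 + 3 = 31 ≤ 33, interest score 18 + 3 + 10 + 19 = 50.
Graphics + ML + Systems + Crypto: credit hours 8 + 5 + 3 + 12 = 28 ≤ 33, interest score 18 + 3 + 19 + 13 = 53.
Best is Graphics, ML, Systems, and Crypto with total interest score 53.

53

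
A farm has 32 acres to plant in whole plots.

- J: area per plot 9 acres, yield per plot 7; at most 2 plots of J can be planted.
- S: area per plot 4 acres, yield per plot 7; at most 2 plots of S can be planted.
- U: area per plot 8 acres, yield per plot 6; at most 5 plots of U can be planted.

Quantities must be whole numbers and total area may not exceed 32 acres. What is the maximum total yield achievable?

Take 2×S and 3×U: area 32 ≤ 32, yield 2·7 + 3·6 = 32.
S has the best ratio (7/4) and is taken to its limit of 2; remaining capacity is filled optimally with the others.

32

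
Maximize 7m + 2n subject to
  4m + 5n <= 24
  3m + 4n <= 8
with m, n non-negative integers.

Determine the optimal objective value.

14

The continuous relaxation peaks at (2.67, 0) with value 18.67; rounding to a feasible lattice point costs some objective.
(m,n)=(2,0): 4·2+5·0=8≤24, 3·2+4·0=6≤8, objective 14.
(m,n)=(1,1): 4·1+5·1=9≤24, 3·1+4·1=7≤8, objective 9.
(m,n)=(1,0): 4·1+5·0=4≤24, 3·1+4·0=3≤8, objective 7.
The best lattice point is (2,0), giving 14.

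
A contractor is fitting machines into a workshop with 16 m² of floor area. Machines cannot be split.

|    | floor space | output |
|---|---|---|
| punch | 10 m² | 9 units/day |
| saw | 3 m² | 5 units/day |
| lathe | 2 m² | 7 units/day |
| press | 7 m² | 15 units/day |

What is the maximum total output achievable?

27

This is a 0-1 knapsack instance.
Allowing fractional choices, the relaxed optimum would be about 30.6, but machines are indivisible.
lathe + press: floor space 2 + 7 = 9 ≤ 16, output 7 + 15 = 22.
saw + lathe + press: floor space 3 + 2 + 7 = 12 ≤ 16, output 5 + 7 + 15 = 27.
Best is saw, lathe, and press with total output 27.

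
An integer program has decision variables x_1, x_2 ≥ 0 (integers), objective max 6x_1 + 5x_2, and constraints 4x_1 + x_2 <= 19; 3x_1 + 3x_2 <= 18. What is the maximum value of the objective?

34

(x_1,x_2)=(4,2): 4·4+1·2=18≤19, 3·4+3·2=18≤18, objective 34.
(x_1,x_2)=(3,3): 4·3+1·3=15≤19, 3·3+3·3=18≤18, objective 33.
(x_1,x_2)=(4,1): 4·4+1·1=17≤19, 3·4+3·1=15≤18, objective 29.
The best lattice point is (4,2), giving 34.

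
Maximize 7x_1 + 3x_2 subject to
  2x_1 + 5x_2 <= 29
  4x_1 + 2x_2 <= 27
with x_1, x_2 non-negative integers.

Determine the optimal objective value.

Relaxing integrality, the LP optimum is 47.25 at (x_1,x_2) = (6.75, 0), which is not an integer point.
(x_1,x_2)=(6,1): 2·6+5·1=17≤29, 4·6+2·1=26≤27, objective 45.
(x_1,x_2)=(6,0): 2·6+5·0=12≤29, 4·6+2·0=24≤27, objective 42.
The best lattice point is (6,1), giving 45.

45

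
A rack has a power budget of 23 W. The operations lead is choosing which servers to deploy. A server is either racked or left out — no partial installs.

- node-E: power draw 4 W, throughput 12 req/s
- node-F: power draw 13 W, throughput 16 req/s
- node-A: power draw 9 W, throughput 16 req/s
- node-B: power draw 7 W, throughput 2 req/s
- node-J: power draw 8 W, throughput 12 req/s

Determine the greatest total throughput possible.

40

Take node-E, node-A, and node-J: power draw 4 + 9 + 8 = 21 ≤ 23, throughput 12 + 16 + 12 = 40.
No other feasible combination does better.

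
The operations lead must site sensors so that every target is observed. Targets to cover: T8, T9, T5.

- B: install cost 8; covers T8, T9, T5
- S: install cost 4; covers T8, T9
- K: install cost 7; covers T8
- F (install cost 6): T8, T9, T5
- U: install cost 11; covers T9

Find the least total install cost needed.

6

The greedy cost-per-new-target heuristic would pick S and F for 10, but a cheaper cover exists.
F alone covers T8, T9, T5 — every target.
Total install cost: 6.
No cover costs less than 6.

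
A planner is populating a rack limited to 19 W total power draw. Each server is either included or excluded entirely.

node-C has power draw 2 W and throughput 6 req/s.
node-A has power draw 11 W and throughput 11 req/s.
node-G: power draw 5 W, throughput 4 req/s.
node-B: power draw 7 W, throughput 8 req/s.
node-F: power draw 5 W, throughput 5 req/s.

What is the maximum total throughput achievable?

23

Allowing fractional choices, the relaxed optimum would be about 24.0, but servers are indivisible.
node-C + node-A + node-F: power draw 2 + 11 + 5 = 18 ≤ 19, throughput 6 + 11 + 5 = 22.
node-C + node-G + node-B + node-F: power draw 2 + 5 + 7 + 5 = 19 ≤ 19, throughput 6 + 4 + 8 + 5 = 23.
Best is node-C, node-G, node-B, and node-F with total throughput 23.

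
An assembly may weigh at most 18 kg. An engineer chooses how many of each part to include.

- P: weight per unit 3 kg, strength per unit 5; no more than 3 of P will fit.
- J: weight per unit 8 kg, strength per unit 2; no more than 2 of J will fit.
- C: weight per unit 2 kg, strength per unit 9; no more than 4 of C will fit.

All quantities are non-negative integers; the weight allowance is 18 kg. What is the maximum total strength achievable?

51

Take 3×P and 4×C: weight 17 ≤ 18, strength 3·5 + 4·9 = 51.
C has the best ratio (9/2) and is taken to its limit of 4; remaining capacity is filled optimally with the others.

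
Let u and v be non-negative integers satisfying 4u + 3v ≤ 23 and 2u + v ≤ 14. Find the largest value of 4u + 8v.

Relaxing integrality, the LP optimum is 61.33 at (u,v) = (0, 7.67), which is not an integer point.
(u,v)=(0,7): 4·0+3·7=21≤23, 2·0+1·7=7≤14, objective 56.
(u,v)=(1,6): 4·1+3·6=22≤23, 2·1+1·6=8≤14, objective 52.
(u,v)=(0,6): 4·0+3·6=18≤23, 2·0+1·6=6≤14, objective 48.
No feasible integer point exceeds 56.

56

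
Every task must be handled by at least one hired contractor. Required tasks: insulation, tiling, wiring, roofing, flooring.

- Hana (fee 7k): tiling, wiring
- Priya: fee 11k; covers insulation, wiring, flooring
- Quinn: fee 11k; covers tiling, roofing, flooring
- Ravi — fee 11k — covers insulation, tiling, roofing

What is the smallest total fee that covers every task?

Choose Priya and Quinn: together they cover insulation, tiling, wiring, roofing, flooring — every task.
Total fee: 11 + 11 = 22.

22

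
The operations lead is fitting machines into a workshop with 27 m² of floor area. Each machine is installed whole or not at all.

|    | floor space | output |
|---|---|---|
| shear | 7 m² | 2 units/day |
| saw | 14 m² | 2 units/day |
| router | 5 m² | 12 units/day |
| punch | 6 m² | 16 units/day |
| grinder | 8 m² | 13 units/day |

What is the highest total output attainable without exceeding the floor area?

Allowing fractional choices, the relaxed optimum would be about 43.1, but machines are indivisible.
shear + router + punch + grinder: floor space 7 + 5 + 6 + 8 = 26 ≤ 27, output 2 + 12 + 16 + 13 = 43.
shear + punch + grinder: floor space 7 + 6 + 8 = 21 ≤ 27, output 2 + 16 + 13 = 31.
router + punch + grinder: floor space 5 + 6 + 8 = 19 ≤ 27, output 12 + 16 + 13 = 41.
Best is shear, router, punch, and grinder with total output 43.

43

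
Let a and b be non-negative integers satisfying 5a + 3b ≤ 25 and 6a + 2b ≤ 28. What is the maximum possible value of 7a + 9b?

The continuous relaxation peaks at (0, 8.33) with value 75.00; rounding to a feasible lattice point costs some objective.
(a,b)=(0,8): 5·0+3·8=24≤25, 6·0+2·8=16≤28, objective 72.
(a,b)=(0,7): 5·0+3·7=21≤25, 6·0+2·7=14≤28, objective 63.
No feasible integer point exceeds 72.

72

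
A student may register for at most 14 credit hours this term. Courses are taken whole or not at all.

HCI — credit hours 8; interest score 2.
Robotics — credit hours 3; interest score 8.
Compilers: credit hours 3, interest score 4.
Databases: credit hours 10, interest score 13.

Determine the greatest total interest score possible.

Take Robotics and Databases: credit hours 3 + 10 = 13 ≤ 14, interest score 8 + 13 = 21.
No other feasible combination does better.

21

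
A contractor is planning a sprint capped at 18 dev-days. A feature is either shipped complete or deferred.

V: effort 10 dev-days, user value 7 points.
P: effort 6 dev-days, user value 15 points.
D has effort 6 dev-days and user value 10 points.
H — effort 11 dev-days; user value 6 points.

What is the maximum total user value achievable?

25

P + D: effort 6 + 6 = 12 ≤ 18, user value 15 + 10 = 25.
V + P: effort 10 + 6 = 16 ≤ 18, user value 7 + 15 = 22.
P + H: effort 6 + 11 = 17 ≤ 18, user value 15 + 6 = 21.
Best is P and D with total user value 25.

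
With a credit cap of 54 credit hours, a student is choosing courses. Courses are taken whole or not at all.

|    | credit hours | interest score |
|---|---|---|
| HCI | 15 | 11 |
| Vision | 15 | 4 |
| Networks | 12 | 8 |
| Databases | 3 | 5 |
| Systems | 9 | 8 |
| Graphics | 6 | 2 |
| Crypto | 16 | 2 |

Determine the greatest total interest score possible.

36

This is a 0-1 knapsack instance.
HCI + Vision + Networks + Databases + Systems: credit hours 15 + 15 + 12 + 3 + 9 = 54 ≤ 54, interest score 11 + 4 + 8 + 5 + 8 = 36.
HCI + Networks + Databases + Systems + Graphics: credit hours 15 + 12 + 3 + 9 + 6 = 45 ≤ 54, interest score 11 + 8 + 5 + 8 + 2 = 34.
Best is HCI, Vision, Networks, Databases, and Systems with total interest score 36.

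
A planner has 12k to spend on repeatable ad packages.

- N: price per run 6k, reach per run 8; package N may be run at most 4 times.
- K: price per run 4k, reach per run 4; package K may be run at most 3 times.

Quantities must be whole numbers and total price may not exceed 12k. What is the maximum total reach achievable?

N has the best ratio (8/6); taking only N gives at most 2×8 = 16 (stopped by the price limit).
Optimal: 2×N: price 12 ≤ 12, reach 2·8 = 16.

16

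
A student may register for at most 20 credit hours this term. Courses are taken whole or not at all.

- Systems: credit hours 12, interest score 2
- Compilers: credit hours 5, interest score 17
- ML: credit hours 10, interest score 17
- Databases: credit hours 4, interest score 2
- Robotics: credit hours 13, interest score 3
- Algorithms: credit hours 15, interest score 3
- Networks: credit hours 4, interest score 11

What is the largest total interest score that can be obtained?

Allowing fractional choices, the relaxed optimum would be about 45.5, but courses are indivisible.
Compilers + ML + Networks: credit hours 5 + 10 + 4 = 19 ≤ 20, interest score 17 + 17 + 11 = 45.
Compilers + ML + Databases: credit hours 5 + 10 + 4 = 19 ≤ 20, interest score 17 + 17 + 2 = 36.
Compilers + ML: credit hours 5 + 10 = 15 ≤ 20, interest score 17 + 17 = 34.
Best is Compilers, ML, and Networks with total interest score 45.

45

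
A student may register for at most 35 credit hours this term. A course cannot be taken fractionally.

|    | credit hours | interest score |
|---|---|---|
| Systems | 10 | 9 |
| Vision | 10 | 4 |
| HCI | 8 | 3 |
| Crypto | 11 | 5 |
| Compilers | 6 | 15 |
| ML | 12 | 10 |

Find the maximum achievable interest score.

34

Allowing fractional choices, the relaxed optimum would be about 37.2, but courses are indivisible.
Systems + HCI + Crypto + Compilers: credit hours 10 + 8 + 11 + 6 = 35 ≤ 35, interest score 9 + 3 + 5 + 15 = 32.
Systems + Compilers + ML: credit hours 10 + 6 + 12 = 28 ≤ 35, interest score 9 + 15 + 10 = 34.
Best is Systems, Compilers, and ML with total interest score 34.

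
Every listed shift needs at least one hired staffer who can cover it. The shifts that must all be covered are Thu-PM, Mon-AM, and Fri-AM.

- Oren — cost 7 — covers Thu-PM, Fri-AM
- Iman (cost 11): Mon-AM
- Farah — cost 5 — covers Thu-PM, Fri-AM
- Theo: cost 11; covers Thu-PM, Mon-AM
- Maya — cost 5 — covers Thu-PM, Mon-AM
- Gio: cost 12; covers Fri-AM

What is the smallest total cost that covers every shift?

10

Choose Farah and Maya: together they cover Thu-PM, Mon-AM, Fri-AM — every shift.
Total cost: 5 + 5 = 10.
No cover costs less than 10.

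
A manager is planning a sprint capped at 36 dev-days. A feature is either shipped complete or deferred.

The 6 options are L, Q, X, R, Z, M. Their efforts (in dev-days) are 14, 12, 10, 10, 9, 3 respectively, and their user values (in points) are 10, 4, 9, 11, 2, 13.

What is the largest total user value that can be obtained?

37

Treat it as a binary knapsack problem.
Take Q, X, R, and M: effort 12 + 10 + 10 + 3 = 35 ≤ 36, user value 4 + 9 + 11 + 13 = 37.
No other feasible combination does better.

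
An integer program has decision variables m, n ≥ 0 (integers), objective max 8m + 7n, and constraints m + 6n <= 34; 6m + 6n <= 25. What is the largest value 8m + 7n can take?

The continuous relaxation peaks at (4.17, 0) with value 33.33; rounding to a feasible lattice point costs some objective.
(m,n)=(4,0): 1·4+6·0=4≤34, 6·4+6·0=24≤25, objective 32.
(m,n)=(3,1): 1·3+6·1=9≤34, 6·3+6·1=24≤25, objective 31.
Maximum is 32 at (m,n)=(4,0).

32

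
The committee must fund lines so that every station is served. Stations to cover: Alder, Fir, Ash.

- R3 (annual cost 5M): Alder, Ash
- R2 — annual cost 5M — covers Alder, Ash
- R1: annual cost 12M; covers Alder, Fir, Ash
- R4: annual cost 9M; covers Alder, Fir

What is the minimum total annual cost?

The greedy cost-per-new-station heuristic would pick R3 and R4 for 14, but a cheaper cover exists.
R1 alone covers Alder, Fir, Ash — every station.
Total annual cost: 12.
No cover costs less than 12.

12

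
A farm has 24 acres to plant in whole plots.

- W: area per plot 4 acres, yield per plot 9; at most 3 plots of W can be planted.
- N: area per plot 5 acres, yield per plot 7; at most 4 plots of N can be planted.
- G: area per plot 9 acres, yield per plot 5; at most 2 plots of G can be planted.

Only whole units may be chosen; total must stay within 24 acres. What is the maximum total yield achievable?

3×W and 2×N: area 22 ≤ 24, yield 3·9 + 2·7 = 41.
2×W and 3×N: area 23 ≤ 24, yield 2·9 + 3·7 = 39.
Best is 41.

41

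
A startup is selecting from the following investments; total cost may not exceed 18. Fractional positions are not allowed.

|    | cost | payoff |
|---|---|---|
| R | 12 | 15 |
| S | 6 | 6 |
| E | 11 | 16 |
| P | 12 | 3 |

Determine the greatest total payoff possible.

22

This is a 0-1 knapsack instance.
Allowing fractional choices, the relaxed optimum would be about 24.8, but investments are indivisible.
S + E: cost 6 + 11 = 17 ≤ 18, payoff 6 + 16 = 22.
R + S: cost 12 + 6 = 18 ≤ 18, payoff 15 + 6 = 21.
Best is S and E with total payoff 22.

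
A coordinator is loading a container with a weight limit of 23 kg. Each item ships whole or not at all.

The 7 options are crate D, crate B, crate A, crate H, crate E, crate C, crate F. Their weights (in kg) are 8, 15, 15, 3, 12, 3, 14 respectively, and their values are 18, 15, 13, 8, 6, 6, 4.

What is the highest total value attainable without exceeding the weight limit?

This is an integer program with binary decision variables.
crate D + crate B: weight 8 + 15 = 23 ≤ 23, value 18 + 15 = 33.
crate D + crate H + crate E: weight 8 + 3 + 12 = 23 ≤ 23, value 18 + 8 + 6 = 32.
crate D + crate H + crate C: weight 8 + 3 + 3 = 14 ≤ 23, value 18 + 8 + 6 = 32.
Best is crate D and crate B with total value 33.

33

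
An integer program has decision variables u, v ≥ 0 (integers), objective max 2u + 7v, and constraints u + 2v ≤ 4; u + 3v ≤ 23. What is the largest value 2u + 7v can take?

(u,v)=(0,2): 1·0+2·2=4≤4, 1·0+3·2=6≤23, objective 14.
(u,v)=(1,1): 1·1+2·1=3≤4, 1·1+3·1=4≤23, objective 9.
(u,v)=(0,1): 1·0+2·1=2≤4, 1·0+3·1=3≤23, objective 7.
Maximum is 14 at (u,v)=(0,2).

14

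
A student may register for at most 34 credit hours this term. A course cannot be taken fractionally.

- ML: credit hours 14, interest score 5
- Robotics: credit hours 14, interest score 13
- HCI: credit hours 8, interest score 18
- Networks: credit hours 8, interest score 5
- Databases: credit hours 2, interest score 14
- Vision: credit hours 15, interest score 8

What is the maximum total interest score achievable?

50

Treat it as a binary knapsack problem.
Take Robotics, HCI, Networks, and Databases: credit hours 14 + 8 + 8 + 2 = 32 ≤ 34, interest score 13 + 18 + 5 + 14 = 50.
No other feasible combination does better.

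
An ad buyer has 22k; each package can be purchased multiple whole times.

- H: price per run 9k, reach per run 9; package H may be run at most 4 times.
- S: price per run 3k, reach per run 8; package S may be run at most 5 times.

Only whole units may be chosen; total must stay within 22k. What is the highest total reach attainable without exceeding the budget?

41

Take 1×H and 4×S: price 21 ≤ 22, reach 1·9 + 4·8 = 41.
No other integer combination yields more.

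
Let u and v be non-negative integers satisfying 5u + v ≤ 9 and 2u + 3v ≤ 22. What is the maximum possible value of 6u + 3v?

21

(u,v)=(0,7): 5·0+1·7=7≤9, 2·0+3·7=21≤22, objective 21.
(u,v)=(0,6): 5·0+1·6=6≤9, 2·0+3·6=18≤22, objective 18.
The best lattice point is (0,7), giving 21.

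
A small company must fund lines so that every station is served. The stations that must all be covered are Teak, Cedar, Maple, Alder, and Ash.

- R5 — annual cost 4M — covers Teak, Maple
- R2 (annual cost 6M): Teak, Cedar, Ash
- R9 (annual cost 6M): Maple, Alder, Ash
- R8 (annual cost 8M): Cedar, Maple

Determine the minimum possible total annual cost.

The greedy cost-per-new-station heuristic would pick R5, R2, and R9 for 16, but a cheaper cover exists.
Choose R2 and R9: together they cover Teak, Cedar, Maple, Alder, Ash — every station.
Total annual cost: 6 + 6 = 12.
No cover costs less than 12.

12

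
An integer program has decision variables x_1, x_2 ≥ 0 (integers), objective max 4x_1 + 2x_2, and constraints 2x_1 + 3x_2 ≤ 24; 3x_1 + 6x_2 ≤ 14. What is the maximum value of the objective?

Relaxing integrality, the LP optimum is 18.67 at (x_1,x_2) = (4.67, 0), which is not an integer point.
(x_1,x_2)=(4,0): 2·4+3·0=8≤24, 3·4+6·0=12≤14, objective 16.
(x_1,x_2)=(3,0): 2·3+3·0=6≤24, 3·3+6·0=9≤14, objective 12.
No feasible integer point exceeds 16.

16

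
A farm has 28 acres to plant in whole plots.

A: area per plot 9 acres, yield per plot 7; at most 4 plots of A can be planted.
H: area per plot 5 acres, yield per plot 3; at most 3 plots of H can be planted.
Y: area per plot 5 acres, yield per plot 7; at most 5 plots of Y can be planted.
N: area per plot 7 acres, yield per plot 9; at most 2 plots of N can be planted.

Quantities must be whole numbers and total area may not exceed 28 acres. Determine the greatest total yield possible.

5×Y: area 25 ≤ 28, yield 5·7 = 35.
4×Y and 1×N: area 27 ≤ 28, yield 4·7 + 1·9 = 37.
Best is 37.

37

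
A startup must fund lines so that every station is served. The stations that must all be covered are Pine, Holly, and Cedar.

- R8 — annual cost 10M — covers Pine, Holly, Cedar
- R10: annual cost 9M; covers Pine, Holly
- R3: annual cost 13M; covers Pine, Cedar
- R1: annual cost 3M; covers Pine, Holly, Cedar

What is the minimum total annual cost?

R1 alone covers Pine, Holly, Cedar — every station.
Total annual cost: 3.
No cover costs less than 3.

3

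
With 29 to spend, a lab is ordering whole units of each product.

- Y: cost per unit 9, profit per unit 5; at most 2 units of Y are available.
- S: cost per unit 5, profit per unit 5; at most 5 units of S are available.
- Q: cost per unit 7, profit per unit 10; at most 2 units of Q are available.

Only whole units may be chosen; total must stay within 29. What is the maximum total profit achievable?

35

2×S and 2×Q: cost 24 ≤ 29, profit 2·5 + 2·10 = 30.
3×S and 2×Q: cost 29 ≤ 29, profit 3·5 + 2·10 = 35.
Best is 35.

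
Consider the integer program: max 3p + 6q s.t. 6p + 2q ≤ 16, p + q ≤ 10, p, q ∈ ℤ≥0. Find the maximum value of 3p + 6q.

(p,q)=(0,8): 6·0+2·8=16≤16, 1·0+1·8=8≤10, objective 48.
(p,q)=(0,7): 6·0+2·7=14≤16, 1·0+1·7=7≤10, objective 42.
No feasible integer point exceeds 48.

48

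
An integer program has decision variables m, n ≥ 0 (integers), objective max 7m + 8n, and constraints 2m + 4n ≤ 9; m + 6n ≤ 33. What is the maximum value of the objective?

The continuous relaxation peaks at (4.5, 0) with value 31.50; rounding to a feasible lattice point costs some objective.
(m,n)=(4,0): 2·4+4·0=8≤9, 1·4+6·0=4≤33, objective 28.
(m,n)=(3,0): 2·3+4·0=6≤9, 1·3+6·0=3≤33, objective 21.
Maximum is 28 at (m,n)=(4,0).

28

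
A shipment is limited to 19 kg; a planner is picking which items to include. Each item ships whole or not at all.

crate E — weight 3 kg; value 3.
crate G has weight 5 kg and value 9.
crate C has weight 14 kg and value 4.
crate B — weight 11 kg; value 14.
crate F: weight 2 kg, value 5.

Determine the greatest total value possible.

Allowing fractional choices, the relaxed optimum would be about 29.0, but items are indivisible.
crate G + crate B + crate F: weight 5 + 11 + 2 = 18 ≤ 19, value 9 + 14 + 5 = 28.
crate E + crate G + crate B: weight 3 + 5 + 11 = 19 ≤ 19, value 3 + 9 + 14 = 26.
Best is crate G, crate B, and crate F with total value 28.

28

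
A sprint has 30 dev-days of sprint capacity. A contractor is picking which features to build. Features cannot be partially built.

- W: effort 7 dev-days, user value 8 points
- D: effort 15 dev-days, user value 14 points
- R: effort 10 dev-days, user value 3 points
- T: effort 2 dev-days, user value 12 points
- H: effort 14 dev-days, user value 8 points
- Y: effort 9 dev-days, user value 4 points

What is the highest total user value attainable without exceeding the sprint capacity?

Allowing fractional choices, the relaxed optimum would be about 37.4, but features are indivisible.
D + T + Y: effort 15 + 2 + 9 = 26 ≤ 30, user value 14 + 12 + 4 = 30.
W + D + T: effort 7 + 15 + 2 = 24 ≤ 30, user value 8 + 14 + 12 = 34.
Best is W, D, and T with total user value 34.

34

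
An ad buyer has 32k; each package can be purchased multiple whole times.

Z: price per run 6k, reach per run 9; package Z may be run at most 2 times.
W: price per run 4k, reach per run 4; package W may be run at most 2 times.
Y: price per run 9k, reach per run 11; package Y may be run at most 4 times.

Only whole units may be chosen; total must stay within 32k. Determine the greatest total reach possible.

40

Z has the best ratio (9/6); taking only Z gives at most 2×9 = 18 (stopped by the supply cap of 2).
Mixing does better — 2×Z and 2×Y: price 30 ≤ 32, reach 2·9 + 2·11 = 40.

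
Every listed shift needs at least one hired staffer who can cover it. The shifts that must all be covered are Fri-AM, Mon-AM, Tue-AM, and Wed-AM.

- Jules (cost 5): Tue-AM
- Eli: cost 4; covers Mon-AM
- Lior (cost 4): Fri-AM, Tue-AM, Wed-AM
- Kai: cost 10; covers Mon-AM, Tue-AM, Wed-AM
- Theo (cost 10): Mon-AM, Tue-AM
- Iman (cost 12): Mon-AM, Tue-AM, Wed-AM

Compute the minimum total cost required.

Choose Eli and Lior: together they cover Fri-AM, Mon-AM, Tue-AM, Wed-AM — every shift.
Total cost: 4 + 4 = 8.

8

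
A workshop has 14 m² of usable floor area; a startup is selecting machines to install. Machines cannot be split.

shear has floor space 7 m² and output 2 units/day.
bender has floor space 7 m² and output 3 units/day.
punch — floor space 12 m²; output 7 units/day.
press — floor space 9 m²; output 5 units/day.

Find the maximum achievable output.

Treat it as a binary knapsack problem.
Take punch: floor space 12 ≤ 14, output 7.
No other feasible combination does better.

7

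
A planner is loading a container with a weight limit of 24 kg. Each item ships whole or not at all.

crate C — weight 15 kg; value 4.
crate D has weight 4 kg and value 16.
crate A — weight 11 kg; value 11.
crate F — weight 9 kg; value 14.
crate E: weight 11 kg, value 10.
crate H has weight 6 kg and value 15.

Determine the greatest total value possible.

Allowing fractional choices, the relaxed optimum would be about 50.0, but items are indivisible.
crate D + crate E + crate H: weight 4 + 11 + 6 = 21 ≤ 24, value 16 + 10 + 15 = 41.
crate D + crate A + crate H: weight 4 + 11 + 6 = 21 ≤ 24, value 16 + 11 + 15 = 42.
crate D + crate F + crate H: weight 4 + 9 + 6 = 19 ≤ 24, value 16 + 14 + 15 = 45.
Best is crate D, crate F, and crate H with total value 45.

45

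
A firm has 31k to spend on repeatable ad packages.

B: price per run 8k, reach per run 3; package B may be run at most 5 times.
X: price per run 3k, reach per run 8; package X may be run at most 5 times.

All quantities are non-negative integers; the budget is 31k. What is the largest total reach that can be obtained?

46

2×B and 5×X: price 31 ≤ 31, reach 2·3 + 5·8 = 46.
1×B and 5×X: price 23 ≤ 31, reach 1·3 + 5·8 = 43.
Best is 46.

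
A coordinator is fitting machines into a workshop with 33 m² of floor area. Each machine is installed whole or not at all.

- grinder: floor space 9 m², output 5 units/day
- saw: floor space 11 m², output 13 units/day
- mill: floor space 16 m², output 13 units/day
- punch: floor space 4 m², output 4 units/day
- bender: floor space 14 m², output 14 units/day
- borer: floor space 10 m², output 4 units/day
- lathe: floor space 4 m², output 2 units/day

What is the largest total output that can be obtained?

This is an integer program with binary decision variables.
Allowing fractional choices, the relaxed optimum would be about 34.2, but machines are indivisible.
saw + punch + bender: floor space 11 + 4 + 14 = 29 ≤ 33, output 13 + 4 + 14 = 31.
saw + mill + punch: floor space 11 + 16 + 4 = 31 ≤ 33, output 13 + 13 + 4 = 30.
saw + punch + bender + lathe: floor space 11 + 4 + 14 + 4 = 33 ≤ 33, output 13 + 4 + 14 + 2 = 33.
Best is saw, punch, bender, and lathe with total output 33.

33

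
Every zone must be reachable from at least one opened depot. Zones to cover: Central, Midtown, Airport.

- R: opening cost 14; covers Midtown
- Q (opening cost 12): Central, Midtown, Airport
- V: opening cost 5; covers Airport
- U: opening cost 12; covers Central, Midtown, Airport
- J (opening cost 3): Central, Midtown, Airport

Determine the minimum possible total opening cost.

3

This is an integer covering problem.
J alone covers Central, Midtown, Airport — every zone.
Total opening cost: 3.
No cover costs less than 3.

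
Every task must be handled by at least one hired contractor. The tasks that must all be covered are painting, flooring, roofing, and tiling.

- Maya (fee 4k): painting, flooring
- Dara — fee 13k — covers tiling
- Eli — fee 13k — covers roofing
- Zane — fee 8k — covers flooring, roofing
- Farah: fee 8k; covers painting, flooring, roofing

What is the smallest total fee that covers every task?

This is a weighted set-cover instance.
Choose Dara and Farah: together they cover painting, flooring, roofing, tiling — every task.
Total fee: 13 + 8 = 21.

21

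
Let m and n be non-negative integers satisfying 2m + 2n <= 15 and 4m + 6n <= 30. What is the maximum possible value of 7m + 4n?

49

(m,n)=(7,0): 2·7+2·0=14≤15, 4·7+6·0=28≤30, objective 49.
(m,n)=(6,1): 2·6+2·1=14≤15, 4·6+6·1=30≤30, objective 46.
(m,n)=(6,0): 2·6+2·0=12≤15, 4·6+6·0=24≤30, objective 42.
Maximum is 49 at (m,n)=(7,0).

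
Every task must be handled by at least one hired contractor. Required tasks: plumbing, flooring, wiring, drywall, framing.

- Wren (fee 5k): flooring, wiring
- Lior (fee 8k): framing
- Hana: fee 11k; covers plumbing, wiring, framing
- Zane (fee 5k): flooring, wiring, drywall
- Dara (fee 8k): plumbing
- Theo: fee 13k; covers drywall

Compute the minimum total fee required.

16

Choose Hana and Zane: together they cover plumbing, flooring, wiring, drywall, framing — every task.
Total fee: 11 + 5 = 16.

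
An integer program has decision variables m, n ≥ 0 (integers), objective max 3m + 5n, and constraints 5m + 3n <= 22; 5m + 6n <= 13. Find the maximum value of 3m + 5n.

The continuous relaxation peaks at (0, 2.17) with value 10.83; rounding to a feasible lattice point costs some objective.
(m,n)=(0,2): 5·0+3·2=6≤22, 5·0+6·2=12≤13, objective 10.
(m,n)=(1,1): 5·1+3·1=8≤22, 5·1+6·1=11≤13, objective 8.
(m,n)=(0,1): 5·0+3·1=3≤22, 5·0+6·1=6≤13, objective 5.
The best lattice point is (0,2), giving 10.

10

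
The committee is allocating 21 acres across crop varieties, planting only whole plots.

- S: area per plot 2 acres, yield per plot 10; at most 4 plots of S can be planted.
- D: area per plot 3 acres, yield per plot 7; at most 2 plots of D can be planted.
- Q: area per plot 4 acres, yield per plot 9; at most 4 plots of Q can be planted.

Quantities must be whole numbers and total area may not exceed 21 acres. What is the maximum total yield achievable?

67

S has the best ratio (10/2); taking only S gives at most 4×10 = 40 (stopped by the supply cap of 4).
Mixing does better — 4×S and 3×Q: area 20 ≤ 21, yield 4·10 + 3·9 = 67.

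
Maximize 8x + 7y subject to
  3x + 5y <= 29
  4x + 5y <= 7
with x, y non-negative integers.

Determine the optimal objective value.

(x,y)=(1,0): 3·1+5·0=3≤29, 4·1+5·0=4≤7, objective 8.
(x,y)=(0,1): 3·0+5·1=5≤29, 4·0+5·1=5≤7, objective 7.
(x,y)=(0,0): 3·0+5·0=0≤29, 4·0+5·0=0≤7, objective 0.
The best lattice point is (1,0), giving 8.

8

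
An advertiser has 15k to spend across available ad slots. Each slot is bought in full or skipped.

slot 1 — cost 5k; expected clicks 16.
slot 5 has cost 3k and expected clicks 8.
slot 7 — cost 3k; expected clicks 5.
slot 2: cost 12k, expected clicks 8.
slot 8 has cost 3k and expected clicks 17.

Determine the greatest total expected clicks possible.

46

Allowing fractional choices, the relaxed optimum would be about 46.7, but ad slots are indivisible.
slot 1 + slot 5 + slot 8: cost 5 + 3 + 3 = 11 ≤ 15, expected clicks 16 + 8 + 17 = 41.
slot 1 + slot 5 + slot 7 + slot 8: cost 5 + 3 + 3 + 3 = 14 ≤ 15, expected clicks 16 + 8 + 5 + 17 = 46.
slot 1 + slot 7 + slot 8: cost 5 + 3 + 3 = 11 ≤ 15, expected clicks 16 + 5 + 17 = 38.
Best is slot 1, slot 5, slot 7, and slot 8 with total expected clicks 46.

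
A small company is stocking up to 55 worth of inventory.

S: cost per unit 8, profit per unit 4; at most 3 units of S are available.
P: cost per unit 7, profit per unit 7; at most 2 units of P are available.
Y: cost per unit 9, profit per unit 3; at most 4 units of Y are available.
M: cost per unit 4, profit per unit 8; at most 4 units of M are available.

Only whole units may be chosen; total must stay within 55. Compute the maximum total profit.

58

Take 3×S, 2×P, and 4×M: cost 54 ≤ 55, profit 3·4 + 2·7 + 4·8 = 58.
M has the best ratio (8/4) and is taken to its limit of 4; remaining capacity is filled optimally with the others.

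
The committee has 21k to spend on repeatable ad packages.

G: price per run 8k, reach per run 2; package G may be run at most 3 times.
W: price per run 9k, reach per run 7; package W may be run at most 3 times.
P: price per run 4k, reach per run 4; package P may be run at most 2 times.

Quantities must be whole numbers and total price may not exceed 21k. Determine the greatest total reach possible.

15

This is a bounded integer knapsack.
P has the best ratio (4/4); taking only P gives at most 2×4 = 8 (stopped by the supply cap of 2).
Mixing does better — 1×W and 2×P: price 17 ≤ 21, reach 1·7 + 2·4 = 15.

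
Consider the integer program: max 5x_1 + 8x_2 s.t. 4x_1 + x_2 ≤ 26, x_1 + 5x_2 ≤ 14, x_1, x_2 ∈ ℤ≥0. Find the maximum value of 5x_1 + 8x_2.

38

The continuous relaxation peaks at (6.11, 1.58) with value 43.16; rounding to a feasible lattice point costs some objective.
(x_1,x_2)=(6,1) is feasible, giving 38.
(x_1,x_2)=(5,1) is feasible, giving 33.
The best lattice point is (6,1), giving 38.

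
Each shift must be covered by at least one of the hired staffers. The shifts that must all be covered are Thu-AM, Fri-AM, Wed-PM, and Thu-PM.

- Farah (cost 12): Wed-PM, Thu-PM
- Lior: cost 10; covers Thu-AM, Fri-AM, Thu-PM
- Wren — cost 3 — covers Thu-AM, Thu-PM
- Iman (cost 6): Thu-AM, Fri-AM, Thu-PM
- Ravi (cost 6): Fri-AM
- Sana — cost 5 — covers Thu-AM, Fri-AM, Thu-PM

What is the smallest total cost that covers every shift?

17

The greedy cost-per-new-shift heuristic would pick Wren, Sana, and Farah for 20, but a cheaper cover exists.
Choose Farah and Sana: together they cover Thu-AM, Fri-AM, Wed-PM, Thu-PM — every shift.
Total cost: 12 + 5 = 17.
No cover costs less than 17.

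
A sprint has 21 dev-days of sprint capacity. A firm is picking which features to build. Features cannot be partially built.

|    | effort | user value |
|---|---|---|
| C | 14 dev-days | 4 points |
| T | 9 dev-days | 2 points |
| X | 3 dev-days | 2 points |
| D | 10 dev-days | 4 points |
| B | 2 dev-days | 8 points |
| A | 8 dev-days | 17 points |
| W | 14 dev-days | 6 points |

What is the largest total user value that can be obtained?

29

Take D, B, and A: effort 10 + 2 + 8 = 20 ≤ 21, user value 4 + 8 + 17 = 29.
No other feasible combination does better.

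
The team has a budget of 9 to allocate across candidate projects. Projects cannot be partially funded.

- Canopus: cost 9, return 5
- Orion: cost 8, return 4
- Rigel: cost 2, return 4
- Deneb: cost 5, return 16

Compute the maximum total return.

Treat it as a binary knapsack problem.
Take Rigel and Deneb: cost 2 + 5 = 7 ≤ 9, return 4 + 16 = 20.
No other feasible combination does better.

20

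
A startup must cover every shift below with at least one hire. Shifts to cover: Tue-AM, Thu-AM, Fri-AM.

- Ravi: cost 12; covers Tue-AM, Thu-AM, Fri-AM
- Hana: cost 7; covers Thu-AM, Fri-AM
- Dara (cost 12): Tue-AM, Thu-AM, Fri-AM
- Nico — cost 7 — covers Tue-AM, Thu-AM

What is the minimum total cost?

The greedy cost-per-new-shift heuristic would pick Hana and Nico for 14, but a cheaper cover exists.
Ravi alone covers Tue-AM, Thu-AM, Fri-AM — every shift.
Total cost: 12.
No cover costs less than 12.

12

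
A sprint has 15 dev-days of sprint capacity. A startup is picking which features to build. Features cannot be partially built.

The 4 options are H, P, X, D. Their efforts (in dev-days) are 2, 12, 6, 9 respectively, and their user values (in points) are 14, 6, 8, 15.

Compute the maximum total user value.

This is a 0-1 knapsack instance.
Allowing fractional choices, the relaxed optimum would be about 34.3, but features are indivisible.
H + D: effort 2 + 9 = 11 ≤ 15, user value 14 + 15 = 29.
X + D: effort 6 + 9 = 15 ≤ 15, user value 8 + 15 = 23.
H + X: effort 2 + 6 = 8 ≤ 15, user value 14 + 8 = 22.
Best is H and D with total user value 29.

29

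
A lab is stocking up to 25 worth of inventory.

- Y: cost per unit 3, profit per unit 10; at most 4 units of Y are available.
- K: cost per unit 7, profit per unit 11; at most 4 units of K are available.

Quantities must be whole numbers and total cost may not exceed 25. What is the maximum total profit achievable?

52

Take 3×Y and 2×K: cost 23 ≤ 25, profit 3·10 + 2·11 = 52.
No other integer combination yields more.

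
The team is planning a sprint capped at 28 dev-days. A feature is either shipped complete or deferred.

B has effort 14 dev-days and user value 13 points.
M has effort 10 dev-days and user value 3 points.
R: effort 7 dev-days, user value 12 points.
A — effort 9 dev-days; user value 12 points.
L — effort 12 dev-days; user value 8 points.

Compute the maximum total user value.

32

Allowing fractional choices, the relaxed optimum would be about 35.1, but features are indivisible.
M + R + A: effort 10 + 7 + 9 = 26 ≤ 28, user value 3 + 12 + 12 = 27.
R + A + L: effort 7 + 9 + 12 = 28 ≤ 28, user value 12 + 12 + 8 = 32.
B + R: effort 14 + 7 = 21 ≤ 28, user value 13 + 12 = 25.
Best is R, A, and L with total user value 32.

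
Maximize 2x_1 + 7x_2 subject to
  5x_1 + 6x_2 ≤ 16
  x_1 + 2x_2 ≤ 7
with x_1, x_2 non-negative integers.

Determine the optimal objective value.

14

Relaxing integrality, the LP optimum is 18.67 at (x_1,x_2) = (0, 2.67), which is not an integer point.
(x_1,x_2)=(0,2): 5·0+6·2=12≤16, 1·0+2·2=4≤7, objective 14.
(x_1,x_2)=(1,1): 5·1+6·1=11≤16, 1·1+2·1=3≤7, objective 9.
The best lattice point is (0,2), giving 14.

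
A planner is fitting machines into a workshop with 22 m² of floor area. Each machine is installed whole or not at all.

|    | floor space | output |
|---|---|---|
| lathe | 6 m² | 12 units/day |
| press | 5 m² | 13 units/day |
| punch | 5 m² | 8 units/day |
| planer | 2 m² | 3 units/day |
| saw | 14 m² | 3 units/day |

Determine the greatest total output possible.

36

lathe + press + planer: floor space 6 + 5 + 2 = 13 ≤ 22, output 12 + 13 + 3 = 28.
lathe + press + punch + planer: floor space 6 + 5 + 5 + 2 = 18 ≤ 22, output 12 + 13 + 8 + 3 = 36.
lathe + press + punch: floor space 6 + 5 + 5 = 16 ≤ 22, output 12 + 13 + 8 = 33.
Best is lathe, press, punch, and planer with total output 36.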